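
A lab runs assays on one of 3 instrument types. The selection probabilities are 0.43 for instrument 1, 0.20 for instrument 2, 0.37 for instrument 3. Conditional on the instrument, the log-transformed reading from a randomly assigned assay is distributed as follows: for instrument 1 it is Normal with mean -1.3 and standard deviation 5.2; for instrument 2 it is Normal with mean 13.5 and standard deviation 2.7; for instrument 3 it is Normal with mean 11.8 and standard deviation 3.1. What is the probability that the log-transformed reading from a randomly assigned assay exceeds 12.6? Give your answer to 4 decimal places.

0.2751

Conditional on each instrument, P(X > 12.6): 1: 0.00375795; 2: 0.630559; 3: 0.398179.
By total probability, P(X > 12.6) = 0.43·0.00375795 + 0.2·0.630559 + 0.37·0.398179 = 0.275054.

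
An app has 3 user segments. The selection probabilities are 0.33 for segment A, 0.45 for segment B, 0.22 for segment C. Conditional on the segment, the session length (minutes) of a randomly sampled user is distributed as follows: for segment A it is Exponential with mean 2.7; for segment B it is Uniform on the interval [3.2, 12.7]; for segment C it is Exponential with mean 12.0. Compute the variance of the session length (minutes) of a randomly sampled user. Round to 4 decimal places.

49.4661

Per component, A: μ=2.7, E[X²]=14.58; B: μ=7.95, E[X²]=70.7233; C: μ=12, E[X²]=288.
E[X] = 0.33·2.7 + 0.45·7.95 + 0.22·12 = 7.1085.
E[X²] = 0.33·14.58 + 0.45·70.7233 + 0.22·288 = 99.9969.
Var(X) = E[X²] − (E[X])² = 99.9969 − 50.5308 = 49.4661.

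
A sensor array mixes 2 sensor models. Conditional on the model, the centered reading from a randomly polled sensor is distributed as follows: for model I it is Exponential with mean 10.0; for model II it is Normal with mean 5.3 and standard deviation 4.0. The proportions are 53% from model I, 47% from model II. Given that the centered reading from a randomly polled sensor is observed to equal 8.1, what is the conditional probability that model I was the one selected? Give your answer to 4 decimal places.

0.3912

Likelihoods f(8.1 | ·): I: 0.0444858; II: 0.0780635.
Posterior ∝ prior × likelihood. Numerator for I: 0.53·0.0444858 = 0.0235775.
Normalizing constant: 0.53·0.0444858 + 0.47·0.0780635 = 0.0602673.
P(I | observation) = 0.0235775 / 0.0602673 = 0.391215.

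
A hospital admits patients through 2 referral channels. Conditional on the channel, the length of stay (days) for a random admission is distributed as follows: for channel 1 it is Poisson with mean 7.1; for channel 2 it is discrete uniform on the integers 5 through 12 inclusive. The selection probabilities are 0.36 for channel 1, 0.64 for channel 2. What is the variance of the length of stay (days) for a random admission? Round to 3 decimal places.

Per component, 1: μ=7.1, E[X²]=57.51; 2: μ=8.5, E[X²]=77.5.
E[X] = 0.36·7.1 + 0.64·8.5 = 7.996.
E[X²] = 0.36·57.51 + 0.64·77.5 = 70.3036.
Var(X) = E[X²] − (E[X])² = 70.3036 − 63.936 = 6.36758.

6.368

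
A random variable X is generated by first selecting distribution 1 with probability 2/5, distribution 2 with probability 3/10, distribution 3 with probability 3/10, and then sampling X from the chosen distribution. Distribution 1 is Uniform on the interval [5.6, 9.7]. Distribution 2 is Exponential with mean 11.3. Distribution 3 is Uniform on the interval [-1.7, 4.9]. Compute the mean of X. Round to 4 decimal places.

Component means — 1: 7.65; 2: 11.3; 3: 1.6.
E[X] = 0.4·7.65 + 0.3·11.3 + 0.3·1.6 = 6.93.

6.9300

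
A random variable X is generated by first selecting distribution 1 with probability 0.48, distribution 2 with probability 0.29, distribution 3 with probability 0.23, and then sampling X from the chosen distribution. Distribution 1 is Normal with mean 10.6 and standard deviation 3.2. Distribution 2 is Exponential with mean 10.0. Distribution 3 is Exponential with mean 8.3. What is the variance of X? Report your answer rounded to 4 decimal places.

50.5868

Per component, 1: μ=10.6, E[X²]=122.6; 2: μ=10, E[X²]=200; 3: μ=8.3, E[X²]=137.78.
E[X] = 0.48·10.6 + 0.29·10 + 0.23·8.3 = 9.897.
E[X²] = 0.48·122.6 + 0.29·200 + 0.23·137.78 = 148.537.
Var(X) = E[X²] − (E[X])² = 148.537 − 97.9506 = 50.5868.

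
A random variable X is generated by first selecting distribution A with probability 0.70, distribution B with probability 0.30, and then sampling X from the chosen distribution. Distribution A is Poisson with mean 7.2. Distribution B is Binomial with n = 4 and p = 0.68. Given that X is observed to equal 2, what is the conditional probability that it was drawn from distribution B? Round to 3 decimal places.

0.863

Likelihoods P(X=2 | ·): A: 0.0193515; B: 0.284099.
Posterior ∝ prior × likelihood. Numerator for B: 0.3·0.284099 = 0.0852296.
Normalizing constant: 0.7·0.0193515 + 0.3·0.284099 = 0.0987756.
P(B | observation) = 0.0852296 / 0.0987756 = 0.86286.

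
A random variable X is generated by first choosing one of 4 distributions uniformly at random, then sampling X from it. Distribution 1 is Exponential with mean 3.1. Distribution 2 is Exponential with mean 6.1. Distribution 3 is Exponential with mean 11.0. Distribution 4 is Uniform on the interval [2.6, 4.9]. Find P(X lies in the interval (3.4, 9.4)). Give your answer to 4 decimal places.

Conditional on each component, P(3.4 < X < 9.4): 1: 0.28574; 2: 0.358539; 3: 0.308637; 4: 0.652174.
By total probability, P(3.4 < X < 9.4) = 0.25·0.28574 + 0.25·0.358539 + 0.25·0.308637 + 0.25·0.652174 = 0.401273.

0.4013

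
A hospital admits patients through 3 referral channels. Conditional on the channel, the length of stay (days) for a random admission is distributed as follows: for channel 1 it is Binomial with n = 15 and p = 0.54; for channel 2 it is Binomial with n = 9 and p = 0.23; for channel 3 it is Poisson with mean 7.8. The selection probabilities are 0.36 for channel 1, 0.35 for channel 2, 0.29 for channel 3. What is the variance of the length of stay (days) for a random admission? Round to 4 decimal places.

12.0846

Per component, 1: μ=8.1, E[X²]=69.336; 2: μ=2.07, E[X²]=5.8788; 3: μ=7.8, E[X²]=68.64.
E[X] = 0.36·8.1 + 0.35·2.07 + 0.29·7.8 = 5.9025.
E[X²] = 0.36·69.336 + 0.35·5.8788 + 0.29·68.64 = 46.9241.
Var(X) = E[X²] − (E[X])² = 46.9241 − 34.8395 = 12.0846.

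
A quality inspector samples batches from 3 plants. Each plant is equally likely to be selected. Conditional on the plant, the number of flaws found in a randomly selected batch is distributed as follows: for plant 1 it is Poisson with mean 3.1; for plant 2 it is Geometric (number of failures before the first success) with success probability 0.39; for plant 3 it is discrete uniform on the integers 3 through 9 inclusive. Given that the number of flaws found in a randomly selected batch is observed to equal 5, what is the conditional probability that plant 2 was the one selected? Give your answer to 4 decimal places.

0.1163

Likelihoods P(X=5 | ·): 1: 0.107477; 2: 0.0329393; 3: 0.142857.
Posterior ∝ prior × likelihood. Numerator for 2: 0.333333·0.0329393 = 0.0109798.
Normalizing constant: 0.333333·0.107477 + 0.333333·0.0329393 + 0.333333·0.142857 = 0.0944244.
P(2 | observation) = 0.0109798 / 0.0944244 = 0.116281.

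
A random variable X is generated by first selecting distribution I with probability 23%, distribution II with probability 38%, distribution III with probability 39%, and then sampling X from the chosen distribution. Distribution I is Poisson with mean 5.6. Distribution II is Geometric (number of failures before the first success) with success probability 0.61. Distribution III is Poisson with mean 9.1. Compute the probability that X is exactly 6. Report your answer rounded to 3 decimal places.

0.072

Conditional on each component, P(X = 6): I: 0.158397; II: 0.00214643; III: 0.0880716.
By total probability, P(X = 6) = 0.23·0.158397 + 0.38·0.00214643 + 0.39·0.0880716 = 0.0715949.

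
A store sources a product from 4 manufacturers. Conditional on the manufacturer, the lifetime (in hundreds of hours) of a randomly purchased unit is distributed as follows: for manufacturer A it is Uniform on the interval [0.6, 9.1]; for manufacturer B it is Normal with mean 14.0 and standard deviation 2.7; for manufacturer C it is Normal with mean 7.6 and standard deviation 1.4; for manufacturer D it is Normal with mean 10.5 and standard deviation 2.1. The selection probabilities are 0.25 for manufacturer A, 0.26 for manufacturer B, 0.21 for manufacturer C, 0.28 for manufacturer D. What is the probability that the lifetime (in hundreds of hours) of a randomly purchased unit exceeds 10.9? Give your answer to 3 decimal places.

0.348

Conditional on each manufacturer, P(X > 10.9): A: 0; B: 0.874546; C: 0.00920808; D: 0.424468.
By total probability, P(X > 10.9) = 0.25·0 + 0.26·0.874546 + 0.21·0.00920808 + 0.28·0.424468 = 0.348167.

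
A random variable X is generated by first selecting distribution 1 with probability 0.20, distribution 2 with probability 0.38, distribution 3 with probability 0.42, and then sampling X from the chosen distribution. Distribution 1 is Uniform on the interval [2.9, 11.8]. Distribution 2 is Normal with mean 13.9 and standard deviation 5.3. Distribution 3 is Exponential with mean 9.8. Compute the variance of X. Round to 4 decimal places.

58.7788

Per component, 1: μ=7.35, E[X²]=60.6233; 2: μ=13.9, E[X²]=221.3; 3: μ=9.8, E[X²]=192.08.
E[X] = 0.2·7.35 + 0.38·13.9 + 0.42·9.8 = 10.868.
E[X²] = 0.2·60.6233 + 0.38·221.3 + 0.42·192.08 = 176.892.
Var(X) = E[X²] − (E[X])² = 176.892 − 118.113 = 58.7788.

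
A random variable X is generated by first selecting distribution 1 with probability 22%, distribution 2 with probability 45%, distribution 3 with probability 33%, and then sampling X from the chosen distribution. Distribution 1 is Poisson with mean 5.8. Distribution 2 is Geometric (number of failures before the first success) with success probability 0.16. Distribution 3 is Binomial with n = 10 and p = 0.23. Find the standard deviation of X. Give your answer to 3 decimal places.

4.340

Per component, 1: μ=5.8, E[X²]=39.44; 2: μ=5.25, E[X²]=60.375; 3: μ=2.3, E[X²]=7.061.
E[X] = 0.22·5.8 + 0.45·5.25 + 0.33·2.3 = 4.3975.
E[X²] = 0.22·39.44 + 0.45·60.375 + 0.33·7.061 = 38.1757.
Var(X) = E[X²] − (E[X])² = 38.1757 − 19.338 = 18.8377.
SD(X) = √18.8377 = 4.34024.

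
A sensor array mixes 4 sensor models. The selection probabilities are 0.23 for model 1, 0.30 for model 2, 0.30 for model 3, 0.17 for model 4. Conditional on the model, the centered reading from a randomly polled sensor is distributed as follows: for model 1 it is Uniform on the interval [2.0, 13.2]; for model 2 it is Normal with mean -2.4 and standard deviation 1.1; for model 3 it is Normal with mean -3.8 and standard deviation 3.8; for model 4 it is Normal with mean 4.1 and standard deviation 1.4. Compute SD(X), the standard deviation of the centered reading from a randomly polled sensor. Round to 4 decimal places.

5.4123

Per component, 1: μ=7.6, E[X²]=68.2133; 2: μ=-2.4, E[X²]=6.97; 3: μ=-3.8, E[X²]=28.88; 4: μ=4.1, E[X²]=18.77.
E[X] = 0.23·7.6 + 0.3·-2.4 + 0.3·-3.8 + 0.17·4.1 = 0.585.
E[X²] = 0.23·68.2133 + 0.3·6.97 + 0.3·28.88 + 0.17·18.77 = 29.635.
Var(X) = E[X²] − (E[X])² = 29.635 − 0.342225 = 29.2927.
SD(X) = √29.2927 = 5.41228.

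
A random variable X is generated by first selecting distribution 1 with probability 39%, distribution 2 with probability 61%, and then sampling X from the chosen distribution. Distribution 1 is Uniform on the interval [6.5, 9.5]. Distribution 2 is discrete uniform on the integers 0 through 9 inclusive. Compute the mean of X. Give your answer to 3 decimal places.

Component means — 1: 8; 2: 4.5.
E[X] = 0.39·8 + 0.61·4.5 = 5.865.

5.865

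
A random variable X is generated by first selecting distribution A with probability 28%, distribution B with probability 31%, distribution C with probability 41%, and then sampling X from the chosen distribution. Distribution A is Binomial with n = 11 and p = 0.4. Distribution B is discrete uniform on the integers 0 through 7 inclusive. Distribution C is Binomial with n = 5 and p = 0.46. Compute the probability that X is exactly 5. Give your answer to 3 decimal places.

0.109

Conditional on each component, P(X = 5): A: 0.220724; B: 0.125; C: 0.0205963.
By total probability, P(X = 5) = 0.28·0.220724 + 0.31·0.125 + 0.41·0.0205963 = 0.108997.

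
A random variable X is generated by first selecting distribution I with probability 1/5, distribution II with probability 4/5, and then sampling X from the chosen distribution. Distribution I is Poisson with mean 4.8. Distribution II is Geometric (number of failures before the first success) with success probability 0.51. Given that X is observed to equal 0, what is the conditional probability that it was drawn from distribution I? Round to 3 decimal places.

Likelihoods P(X=0 | ·): I: 0.00822975; II: 0.51.
Posterior ∝ prior × likelihood. Numerator for I: 0.2·0.00822975 = 0.00164595.
Normalizing constant: 0.2·0.00822975 + 0.8·0.51 = 0.409646.
P(I | observation) = 0.00164595 / 0.409646 = 0.00401798.

0.004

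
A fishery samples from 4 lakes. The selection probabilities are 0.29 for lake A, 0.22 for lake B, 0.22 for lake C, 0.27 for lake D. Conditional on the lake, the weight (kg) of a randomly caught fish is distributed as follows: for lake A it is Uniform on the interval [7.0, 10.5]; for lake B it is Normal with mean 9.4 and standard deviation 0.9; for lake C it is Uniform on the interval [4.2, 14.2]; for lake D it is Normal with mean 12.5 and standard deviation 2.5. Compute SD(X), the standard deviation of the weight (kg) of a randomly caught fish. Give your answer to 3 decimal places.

2.521

Per component, A: μ=8.75, E[X²]=77.5833; B: μ=9.4, E[X²]=89.17; C: μ=9.2, E[X²]=92.9733; D: μ=12.5, E[X²]=162.5.
E[X] = 0.29·8.75 + 0.22·9.4 + 0.22·9.2 + 0.27·12.5 = 10.0045.
E[X²] = 0.29·77.5833 + 0.22·89.17 + 0.22·92.9733 + 0.27·162.5 = 106.446.
Var(X) = E[X²] − (E[X])² = 106.446 − 100.09 = 6.35568.
SD(X) = √6.35568 = 2.52105.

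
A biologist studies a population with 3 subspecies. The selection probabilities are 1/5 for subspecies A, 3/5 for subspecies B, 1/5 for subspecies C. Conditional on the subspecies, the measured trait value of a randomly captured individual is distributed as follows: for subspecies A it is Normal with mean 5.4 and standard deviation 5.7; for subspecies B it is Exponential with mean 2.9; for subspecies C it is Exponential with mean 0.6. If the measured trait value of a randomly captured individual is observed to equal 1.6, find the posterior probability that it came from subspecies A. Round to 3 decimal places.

0.073

Likelihoods f(1.6 | ·): A: 0.0560435; B: 0.198605; C: 0.115806.
Posterior ∝ prior × likelihood. Numerator for A: 0.2·0.0560435 = 0.0112087.
Normalizing constant: 0.2·0.0560435 + 0.6·0.198605 + 0.2·0.115806 = 0.153533.
P(A | observation) = 0.0112087 / 0.153533 = 0.0730051.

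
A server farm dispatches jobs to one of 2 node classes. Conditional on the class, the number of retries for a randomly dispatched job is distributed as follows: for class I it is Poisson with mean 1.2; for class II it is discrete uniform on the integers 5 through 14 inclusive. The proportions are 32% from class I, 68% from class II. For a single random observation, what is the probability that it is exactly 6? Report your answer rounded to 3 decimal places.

0.068

Conditional on each class, P(X = 6): I: 0.00124911; II: 0.1.
By total probability, P(X = 6) = 0.32·0.00124911 + 0.68·0.1 = 0.0683997.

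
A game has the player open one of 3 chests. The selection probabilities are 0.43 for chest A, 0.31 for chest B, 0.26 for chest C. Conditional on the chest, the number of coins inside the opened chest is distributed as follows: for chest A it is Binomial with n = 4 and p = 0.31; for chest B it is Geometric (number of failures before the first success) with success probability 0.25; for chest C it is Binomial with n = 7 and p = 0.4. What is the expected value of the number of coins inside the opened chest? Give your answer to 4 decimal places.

Component means — A: 1.24; B: 3; C: 2.8.
E[X] = 0.43·1.24 + 0.31·3 + 0.26·2.8 = 2.1912.

2.1912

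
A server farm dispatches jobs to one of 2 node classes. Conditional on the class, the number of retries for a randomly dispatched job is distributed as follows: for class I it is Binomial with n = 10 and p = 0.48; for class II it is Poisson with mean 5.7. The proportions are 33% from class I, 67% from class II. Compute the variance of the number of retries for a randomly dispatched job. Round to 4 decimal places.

4.8218

Per component, I: μ=4.8, E[X²]=25.536; II: μ=5.7, E[X²]=38.19.
E[X] = 0.33·4.8 + 0.67·5.7 = 5.403.
E[X²] = 0.33·25.536 + 0.67·38.19 = 34.0142.
Var(X) = E[X²] − (E[X])² = 34.0142 − 29.1924 = 4.82177.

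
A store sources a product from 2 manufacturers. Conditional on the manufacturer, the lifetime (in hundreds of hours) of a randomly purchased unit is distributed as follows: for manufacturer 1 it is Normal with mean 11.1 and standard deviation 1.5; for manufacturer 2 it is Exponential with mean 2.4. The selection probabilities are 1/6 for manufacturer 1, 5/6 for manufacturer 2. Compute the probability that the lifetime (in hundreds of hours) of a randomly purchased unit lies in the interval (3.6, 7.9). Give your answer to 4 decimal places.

Conditional on each manufacturer, P(3.6 < X < 7.9): 1: 0.0164484; 2: 0.185938.
By total probability, P(3.6 < X < 7.9) = 0.166667·0.0164484 + 0.833333·0.185938 = 0.15769.

0.1577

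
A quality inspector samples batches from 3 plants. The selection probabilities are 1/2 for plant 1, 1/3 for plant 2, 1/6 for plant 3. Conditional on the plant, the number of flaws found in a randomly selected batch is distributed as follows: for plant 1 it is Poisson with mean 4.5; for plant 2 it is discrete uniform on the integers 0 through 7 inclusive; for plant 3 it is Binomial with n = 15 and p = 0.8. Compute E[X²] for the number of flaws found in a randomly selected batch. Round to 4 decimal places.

For each component E[X²] = Var + (mean)², giving 1: 24.75; 2: 17.5; 3: 146.4.
Overall E[X²] = 0.5·24.75 + 0.333333·17.5 + 0.166667·146.4 = 42.6083.

42.6083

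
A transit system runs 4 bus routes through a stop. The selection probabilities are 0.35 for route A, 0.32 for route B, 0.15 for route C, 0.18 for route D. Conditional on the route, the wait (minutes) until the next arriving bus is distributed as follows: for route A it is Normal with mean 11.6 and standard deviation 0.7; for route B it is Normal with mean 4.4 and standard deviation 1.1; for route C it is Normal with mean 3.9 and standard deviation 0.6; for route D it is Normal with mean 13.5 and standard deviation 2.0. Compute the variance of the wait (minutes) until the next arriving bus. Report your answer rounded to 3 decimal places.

Per component, A: μ=11.6, E[X²]=135.05; B: μ=4.4, E[X²]=20.57; C: μ=3.9, E[X²]=15.57; D: μ=13.5, E[X²]=186.25.
E[X] = 0.35·11.6 + 0.32·4.4 + 0.15·3.9 + 0.18·13.5 = 8.483.
E[X²] = 0.35·135.05 + 0.32·20.57 + 0.15·15.57 + 0.18·186.25 = 89.7104.
Var(X) = E[X²] − (E[X])² = 89.7104 − 71.9613 = 17.7491.

17.749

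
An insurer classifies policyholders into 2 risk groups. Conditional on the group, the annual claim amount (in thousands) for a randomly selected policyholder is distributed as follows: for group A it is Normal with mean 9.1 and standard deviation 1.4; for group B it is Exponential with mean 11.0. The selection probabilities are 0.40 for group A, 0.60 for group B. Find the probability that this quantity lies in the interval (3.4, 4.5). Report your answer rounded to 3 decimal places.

Conditional on each group, P(3.4 < X < 4.5): A: 0.000485258; B: 0.0698602.
By total probability, P(3.4 < X < 4.5) = 0.4·0.000485258 + 0.6·0.0698602 = 0.0421102.

0.042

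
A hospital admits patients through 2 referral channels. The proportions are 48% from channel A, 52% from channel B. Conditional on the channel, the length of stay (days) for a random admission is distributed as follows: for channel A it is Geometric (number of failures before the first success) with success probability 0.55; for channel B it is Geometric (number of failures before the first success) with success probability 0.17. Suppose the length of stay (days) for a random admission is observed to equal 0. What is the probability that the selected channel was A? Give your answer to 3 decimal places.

Likelihoods P(X=0 | ·): A: 0.55; B: 0.17.
Posterior ∝ prior × likelihood. Numerator for A: 0.48·0.55 = 0.264.
Normalizing constant: 0.48·0.55 + 0.52·0.17 = 0.3524.
P(A | observation) = 0.264 / 0.3524 = 0.749149.

0.749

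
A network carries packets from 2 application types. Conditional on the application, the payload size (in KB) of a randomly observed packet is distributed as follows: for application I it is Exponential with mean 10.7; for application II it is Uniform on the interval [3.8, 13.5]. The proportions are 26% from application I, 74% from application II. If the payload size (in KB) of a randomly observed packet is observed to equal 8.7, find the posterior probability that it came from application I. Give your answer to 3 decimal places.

0.124

Likelihoods f(8.7 | ·): I: 0.0414475; II: 0.103093.
Posterior ∝ prior × likelihood. Numerator for I: 0.26·0.0414475 = 0.0107763.
Normalizing constant: 0.26·0.0414475 + 0.74·0.103093 = 0.087065.
P(I | observation) = 0.0107763 / 0.087065 = 0.123774.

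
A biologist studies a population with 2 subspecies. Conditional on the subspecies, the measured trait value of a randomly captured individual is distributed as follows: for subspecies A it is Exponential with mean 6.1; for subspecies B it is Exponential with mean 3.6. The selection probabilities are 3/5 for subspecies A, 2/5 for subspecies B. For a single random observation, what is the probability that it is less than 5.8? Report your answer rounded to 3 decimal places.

0.688

Conditional on each subspecies, P(X < 5.8): A: 0.613576; B: 0.800334.
By total probability, P(X < 5.8) = 0.6·0.613576 + 0.4·0.800334 = 0.688279.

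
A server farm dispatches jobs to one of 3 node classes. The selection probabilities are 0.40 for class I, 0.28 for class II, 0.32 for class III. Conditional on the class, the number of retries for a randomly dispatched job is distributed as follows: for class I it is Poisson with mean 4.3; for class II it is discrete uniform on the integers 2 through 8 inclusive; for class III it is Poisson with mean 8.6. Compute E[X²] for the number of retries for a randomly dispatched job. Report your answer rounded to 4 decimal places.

For each component E[X²] = Var + (mean)², giving I: 22.79; II: 29; III: 82.56.
Overall E[X²] = 0.4·22.79 + 0.28·29 + 0.32·82.56 = 43.6552.

43.6552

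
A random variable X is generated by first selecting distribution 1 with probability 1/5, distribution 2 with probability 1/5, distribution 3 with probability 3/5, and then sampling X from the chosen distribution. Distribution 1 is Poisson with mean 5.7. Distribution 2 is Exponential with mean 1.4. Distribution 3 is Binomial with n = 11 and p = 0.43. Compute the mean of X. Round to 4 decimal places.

4.2580

Component means — 1: 5.7; 2: 1.4; 3: 4.73.
E[X] = 0.2·5.7 + 0.2·1.4 + 0.6·4.73 = 4.258.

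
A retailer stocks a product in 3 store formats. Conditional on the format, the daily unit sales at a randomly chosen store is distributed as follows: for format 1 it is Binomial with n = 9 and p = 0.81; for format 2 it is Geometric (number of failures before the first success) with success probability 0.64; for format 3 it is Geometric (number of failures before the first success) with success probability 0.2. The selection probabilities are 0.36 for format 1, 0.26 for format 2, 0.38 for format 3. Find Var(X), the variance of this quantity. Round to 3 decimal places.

Per component, 1: μ=7.29, E[X²]=54.5292; 2: μ=0.5625, E[X²]=1.19531; 3: μ=4, E[X²]=36.
E[X] = 0.36·7.29 + 0.26·0.5625 + 0.38·4 = 4.29065.
E[X²] = 0.36·54.5292 + 0.26·1.19531 + 0.38·36 = 33.6213.
Var(X) = E[X²] − (E[X])² = 33.6213 − 18.4097 = 15.2116.

15.212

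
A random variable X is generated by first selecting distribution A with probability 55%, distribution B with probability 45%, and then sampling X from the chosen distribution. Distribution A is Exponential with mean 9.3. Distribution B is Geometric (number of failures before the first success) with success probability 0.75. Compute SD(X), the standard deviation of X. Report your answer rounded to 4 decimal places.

8.2261

Per component, A: μ=9.3, E[X²]=172.98; B: μ=0.333333, E[X²]=0.555556.
E[X] = 0.55·9.3 + 0.45·0.333333 = 5.265.
E[X²] = 0.55·172.98 + 0.45·0.555556 = 95.389.
Var(X) = E[X²] − (E[X])² = 95.389 − 27.7202 = 67.6688.
SD(X) = √67.6688 = 8.2261.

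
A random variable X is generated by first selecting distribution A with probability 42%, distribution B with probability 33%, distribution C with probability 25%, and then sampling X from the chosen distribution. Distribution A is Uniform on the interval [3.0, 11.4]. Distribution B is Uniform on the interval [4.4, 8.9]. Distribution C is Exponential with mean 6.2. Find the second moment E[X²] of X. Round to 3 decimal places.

For each component E[X²] = Var + (mean)², giving A: 57.72; B: 45.91; C: 76.88.
Overall E[X²] = 0.42·57.72 + 0.33·45.91 + 0.25·76.88 = 58.6127.

58.613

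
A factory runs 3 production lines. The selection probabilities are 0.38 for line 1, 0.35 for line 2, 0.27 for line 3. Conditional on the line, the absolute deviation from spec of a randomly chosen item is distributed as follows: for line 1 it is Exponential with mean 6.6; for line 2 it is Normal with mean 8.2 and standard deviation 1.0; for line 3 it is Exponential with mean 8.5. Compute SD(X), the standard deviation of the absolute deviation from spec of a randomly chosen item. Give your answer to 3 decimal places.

Per component, 1: μ=6.6, E[X²]=87.12; 2: μ=8.2, E[X²]=68.24; 3: μ=8.5, E[X²]=144.5.
E[X] = 0.38·6.6 + 0.35·8.2 + 0.27·8.5 = 7.673.
E[X²] = 0.38·87.12 + 0.35·68.24 + 0.27·144.5 = 96.0046.
Var(X) = E[X²] − (E[X])² = 96.0046 − 58.8749 = 37.1297.
SD(X) = √37.1297 = 6.09341.

6.093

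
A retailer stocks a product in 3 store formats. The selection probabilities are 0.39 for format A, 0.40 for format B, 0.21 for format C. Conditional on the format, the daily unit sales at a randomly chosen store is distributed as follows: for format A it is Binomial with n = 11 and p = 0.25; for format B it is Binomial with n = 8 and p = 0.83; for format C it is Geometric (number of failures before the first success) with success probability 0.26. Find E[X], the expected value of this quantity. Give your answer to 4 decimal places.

Component means — A: 2.75; B: 6.64; C: 2.84615.
E[X] = 0.39·2.75 + 0.4·6.64 + 0.21·2.84615 = 4.32619.

4.3262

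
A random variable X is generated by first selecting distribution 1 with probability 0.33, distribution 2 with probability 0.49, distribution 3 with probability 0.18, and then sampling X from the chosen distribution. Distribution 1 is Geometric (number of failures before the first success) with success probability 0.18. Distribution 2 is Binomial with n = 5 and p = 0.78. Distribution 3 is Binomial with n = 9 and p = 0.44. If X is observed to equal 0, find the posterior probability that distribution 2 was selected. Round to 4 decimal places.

Likelihoods P(X=0 | ·): 1: 0.18; 2: 0.000515363; 3: 0.00541617.
Posterior ∝ prior × likelihood. Numerator for 2: 0.49·0.000515363 = 0.000252528.
Normalizing constant: 0.33·0.18 + 0.49·0.000515363 + 0.18·0.00541617 = 0.0606274.
P(2 | observation) = 0.000252528 / 0.0606274 = 0.00416524.

0.0042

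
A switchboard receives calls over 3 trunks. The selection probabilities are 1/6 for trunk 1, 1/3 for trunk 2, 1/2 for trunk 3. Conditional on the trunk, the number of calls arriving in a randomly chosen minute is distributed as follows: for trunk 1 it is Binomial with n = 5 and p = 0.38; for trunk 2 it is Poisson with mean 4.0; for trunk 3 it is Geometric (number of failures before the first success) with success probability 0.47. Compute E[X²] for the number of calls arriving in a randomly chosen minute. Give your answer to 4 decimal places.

For each component E[X²] = Var + (mean)², giving 1: 4.788; 2: 20; 3: 3.67089.
Overall E[X²] = 0.166667·4.788 + 0.333333·20 + 0.5·3.67089 = 9.30011.

9.3001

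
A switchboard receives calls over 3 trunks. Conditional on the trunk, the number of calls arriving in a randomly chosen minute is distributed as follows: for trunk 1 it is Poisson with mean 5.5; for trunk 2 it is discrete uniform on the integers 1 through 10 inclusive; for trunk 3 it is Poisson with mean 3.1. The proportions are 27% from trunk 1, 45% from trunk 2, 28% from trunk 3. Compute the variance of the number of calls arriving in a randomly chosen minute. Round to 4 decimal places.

7.2267

Per component, 1: μ=5.5, E[X²]=35.75; 2: μ=5.5, E[X²]=38.5; 3: μ=3.1, E[X²]=12.71.
E[X] = 0.27·5.5 + 0.45·5.5 + 0.28·3.1 = 4.828.
E[X²] = 0.27·35.75 + 0.45·38.5 + 0.28·12.71 = 30.5363.
Var(X) = E[X²] − (E[X])² = 30.5363 − 23.3096 = 7.22672.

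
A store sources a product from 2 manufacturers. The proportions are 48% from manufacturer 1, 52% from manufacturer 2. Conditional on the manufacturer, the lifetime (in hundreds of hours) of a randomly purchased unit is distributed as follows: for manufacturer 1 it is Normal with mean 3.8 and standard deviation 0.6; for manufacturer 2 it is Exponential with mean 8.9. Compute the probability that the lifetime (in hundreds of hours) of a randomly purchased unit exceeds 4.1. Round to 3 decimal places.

Conditional on each manufacturer, P(X > 4.1): 1: 0.308538; 2: 0.630858.
By total probability, P(X > 4.1) = 0.48·0.308538 + 0.52·0.630858 = 0.476144.

0.476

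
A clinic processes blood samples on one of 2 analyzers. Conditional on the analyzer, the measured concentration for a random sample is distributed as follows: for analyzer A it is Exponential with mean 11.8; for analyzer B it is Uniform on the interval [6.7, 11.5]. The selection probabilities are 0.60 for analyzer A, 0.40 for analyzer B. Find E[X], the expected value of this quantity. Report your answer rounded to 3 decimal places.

Component means — A: 11.8; B: 9.1.
E[X] = 0.6·11.8 + 0.4·9.1 = 10.72.

10.720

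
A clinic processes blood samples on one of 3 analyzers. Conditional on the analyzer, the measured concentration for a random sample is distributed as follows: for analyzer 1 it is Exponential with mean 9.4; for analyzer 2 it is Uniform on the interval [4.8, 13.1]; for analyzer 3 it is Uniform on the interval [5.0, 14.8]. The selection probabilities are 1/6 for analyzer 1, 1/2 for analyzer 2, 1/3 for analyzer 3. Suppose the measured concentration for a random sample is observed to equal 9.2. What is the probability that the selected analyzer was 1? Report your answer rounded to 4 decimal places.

0.0660

Likelihoods f(9.2 | ·): 1: 0.0399777; 2: 0.120482; 3: 0.102041.
Posterior ∝ prior × likelihood. Numerator for 1: 0.166667·0.0399777 = 0.00666295.
Normalizing constant: 0.166667·0.0399777 + 0.5·0.120482 + 0.333333·0.102041 = 0.100918.
P(1 | observation) = 0.00666295 / 0.100918 = 0.0660237.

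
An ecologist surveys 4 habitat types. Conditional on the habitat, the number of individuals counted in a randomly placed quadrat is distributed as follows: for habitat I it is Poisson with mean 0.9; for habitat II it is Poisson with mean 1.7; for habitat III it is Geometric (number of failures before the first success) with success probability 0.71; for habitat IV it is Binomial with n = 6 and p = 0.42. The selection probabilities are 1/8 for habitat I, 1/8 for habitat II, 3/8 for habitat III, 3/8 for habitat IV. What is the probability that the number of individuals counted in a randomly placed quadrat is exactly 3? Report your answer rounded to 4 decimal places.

Conditional on each habitat, P(X = 3): I: 0.0493982; II: 0.149587; III: 0.0173162; IV: 0.289109.
By total probability, P(X = 3) = 0.125·0.0493982 + 0.125·0.149587 + 0.375·0.0173162 + 0.375·0.289109 = 0.139783.

0.1398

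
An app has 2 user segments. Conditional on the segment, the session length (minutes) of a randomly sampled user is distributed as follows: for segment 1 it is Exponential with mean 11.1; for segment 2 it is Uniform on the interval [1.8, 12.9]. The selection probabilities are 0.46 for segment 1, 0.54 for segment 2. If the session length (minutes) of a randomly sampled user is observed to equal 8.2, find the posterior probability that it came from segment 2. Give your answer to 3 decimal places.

0.711

Likelihoods f(8.2 | ·): 1: 0.0430375; 2: 0.0900901.
Posterior ∝ prior × likelihood. Numerator for 2: 0.54·0.0900901 = 0.0486486.
Normalizing constant: 0.46·0.0430375 + 0.54·0.0900901 = 0.0684459.
P(2 | observation) = 0.0486486 / 0.0684459 = 0.710761.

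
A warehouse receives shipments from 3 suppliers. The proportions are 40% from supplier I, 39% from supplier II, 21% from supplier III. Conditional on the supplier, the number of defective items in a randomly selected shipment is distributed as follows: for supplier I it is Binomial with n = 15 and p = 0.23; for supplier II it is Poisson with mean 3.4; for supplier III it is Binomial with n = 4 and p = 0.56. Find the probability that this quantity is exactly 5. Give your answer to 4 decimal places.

Conditional on each supplier, P(X = 5): I: 0.141613; II: 0.126361; III: 0.
By total probability, P(X = 5) = 0.4·0.141613 + 0.39·0.126361 + 0.21·0 = 0.105926.

0.1059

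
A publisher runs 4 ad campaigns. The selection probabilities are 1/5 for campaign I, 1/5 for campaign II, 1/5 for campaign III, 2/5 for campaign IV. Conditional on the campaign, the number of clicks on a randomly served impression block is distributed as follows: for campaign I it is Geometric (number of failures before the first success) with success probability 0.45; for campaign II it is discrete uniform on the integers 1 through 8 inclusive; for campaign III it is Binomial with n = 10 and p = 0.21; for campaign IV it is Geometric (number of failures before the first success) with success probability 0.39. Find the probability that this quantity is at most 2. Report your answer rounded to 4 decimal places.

0.6554

Conditional on each campaign, P(X ≤ 2): I: 0.833625; II: 0.25; III: 0.647441; IV: 0.773019.
By total probability, P(X ≤ 2) = 0.2·0.833625 + 0.2·0.25 + 0.2·0.647441 + 0.4·0.773019 = 0.655421.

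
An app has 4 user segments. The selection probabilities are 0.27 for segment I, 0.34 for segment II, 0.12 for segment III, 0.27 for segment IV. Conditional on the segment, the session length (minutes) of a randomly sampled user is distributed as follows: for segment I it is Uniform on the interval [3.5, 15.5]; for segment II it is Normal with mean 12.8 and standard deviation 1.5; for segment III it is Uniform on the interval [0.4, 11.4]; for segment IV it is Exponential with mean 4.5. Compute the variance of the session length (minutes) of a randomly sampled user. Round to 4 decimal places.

Per component, I: μ=9.5, E[X²]=102.25; II: μ=12.8, E[X²]=166.09; III: μ=5.9, E[X²]=44.8933; IV: μ=4.5, E[X²]=40.5.
E[X] = 0.27·9.5 + 0.34·12.8 + 0.12·5.9 + 0.27·4.5 = 8.84.
E[X²] = 0.27·102.25 + 0.34·166.09 + 0.12·44.8933 + 0.27·40.5 = 100.4.
Var(X) = E[X²] − (E[X])² = 100.4 − 78.1456 = 22.2547.

22.2547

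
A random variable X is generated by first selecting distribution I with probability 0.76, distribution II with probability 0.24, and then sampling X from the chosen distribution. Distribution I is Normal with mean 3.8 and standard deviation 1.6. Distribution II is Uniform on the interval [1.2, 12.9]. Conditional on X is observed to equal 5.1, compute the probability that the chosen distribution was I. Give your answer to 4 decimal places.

0.8691

Likelihoods f(5.1 | ·): I: 0.179242; II: 0.0854701.
Posterior ∝ prior × likelihood. Numerator for I: 0.76·0.179242 = 0.136224.
Normalizing constant: 0.76·0.179242 + 0.24·0.0854701 = 0.156736.
P(I | observation) = 0.136224 / 0.156736 = 0.869125.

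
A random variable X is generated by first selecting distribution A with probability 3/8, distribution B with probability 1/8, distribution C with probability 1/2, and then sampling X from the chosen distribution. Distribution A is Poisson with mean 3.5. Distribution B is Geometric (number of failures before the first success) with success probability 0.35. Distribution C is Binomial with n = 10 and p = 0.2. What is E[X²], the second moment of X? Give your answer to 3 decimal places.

For each component E[X²] = Var + (mean)², giving A: 15.75; B: 8.7551; C: 5.6.
Overall E[X²] = 0.375·15.75 + 0.125·8.7551 + 0.5·5.6 = 9.80064.

9.801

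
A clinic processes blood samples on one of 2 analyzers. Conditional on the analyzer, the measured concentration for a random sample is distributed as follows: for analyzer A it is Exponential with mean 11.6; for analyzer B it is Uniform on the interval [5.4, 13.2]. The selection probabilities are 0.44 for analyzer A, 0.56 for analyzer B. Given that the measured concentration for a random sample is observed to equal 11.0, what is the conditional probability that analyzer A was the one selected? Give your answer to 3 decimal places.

Likelihoods f(11.0 | ·): A: 0.0333973; B: 0.128205.
Posterior ∝ prior × likelihood. Numerator for A: 0.44·0.0333973 = 0.0146948.
Normalizing constant: 0.44·0.0333973 + 0.56·0.128205 = 0.0864897.
P(A | observation) = 0.0146948 / 0.0864897 = 0.169902.

0.170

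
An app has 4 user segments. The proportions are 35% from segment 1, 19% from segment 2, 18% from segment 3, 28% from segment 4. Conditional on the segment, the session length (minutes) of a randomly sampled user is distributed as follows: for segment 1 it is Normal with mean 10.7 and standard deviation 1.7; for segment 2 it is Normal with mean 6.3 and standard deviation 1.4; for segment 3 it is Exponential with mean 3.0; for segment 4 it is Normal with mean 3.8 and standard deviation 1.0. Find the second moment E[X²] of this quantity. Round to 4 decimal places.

For each component E[X²] = Var + (mean)², giving 1: 117.38; 2: 41.65; 3: 18; 4: 15.44.
Overall E[X²] = 0.35·117.38 + 0.19·41.65 + 0.18·18 + 0.28·15.44 = 56.5597.

56.5597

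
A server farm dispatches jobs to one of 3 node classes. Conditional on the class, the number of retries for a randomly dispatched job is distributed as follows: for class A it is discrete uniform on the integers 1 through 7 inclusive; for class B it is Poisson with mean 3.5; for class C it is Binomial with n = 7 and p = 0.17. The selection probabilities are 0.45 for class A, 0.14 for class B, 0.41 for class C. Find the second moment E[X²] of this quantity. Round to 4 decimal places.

12.1906

For each component E[X²] = Var + (mean)², giving A: 20; B: 15.75; C: 2.4038.
Overall E[X²] = 0.45·20 + 0.14·15.75 + 0.41·2.4038 = 12.1906.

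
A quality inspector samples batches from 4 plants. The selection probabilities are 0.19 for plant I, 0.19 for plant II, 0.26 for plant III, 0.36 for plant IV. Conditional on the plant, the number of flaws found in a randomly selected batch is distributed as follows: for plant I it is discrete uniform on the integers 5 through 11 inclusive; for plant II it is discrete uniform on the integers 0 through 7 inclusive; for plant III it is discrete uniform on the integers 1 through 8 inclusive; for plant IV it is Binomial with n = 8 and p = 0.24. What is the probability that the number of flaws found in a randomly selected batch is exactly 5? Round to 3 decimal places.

Conditional on each plant, P(X = 5): I: 0.142857; II: 0.125; III: 0.125; IV: 0.0195742.
By total probability, P(X = 5) = 0.19·0.142857 + 0.19·0.125 + 0.26·0.125 + 0.36·0.0195742 = 0.0904396.

0.090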